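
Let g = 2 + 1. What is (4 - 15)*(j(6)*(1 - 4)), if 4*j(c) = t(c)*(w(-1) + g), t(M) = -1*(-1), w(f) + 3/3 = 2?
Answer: 33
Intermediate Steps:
w(f) = 1 (w(f) = -1 + 2 = 1)
t(M) = 1
g = 3
j(c) = 1 (j(c) = (1*(1 + 3))/4 = (1*4)/4 = (1/4)*4 = 1)
(4 - 15)*(j(6)*(1 - 4)) = (4 - 15)*(1*(1 - 4)) = -11*(-3) = 33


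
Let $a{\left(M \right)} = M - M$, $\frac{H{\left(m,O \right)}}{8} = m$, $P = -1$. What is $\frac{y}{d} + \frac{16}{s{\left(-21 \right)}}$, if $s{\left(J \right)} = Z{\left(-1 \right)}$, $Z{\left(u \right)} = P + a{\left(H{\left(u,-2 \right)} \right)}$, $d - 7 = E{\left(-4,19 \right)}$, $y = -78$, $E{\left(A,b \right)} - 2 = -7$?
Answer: $-55$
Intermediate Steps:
$H{\left(m,O \right)} = 8 m$
$a{\left(M \right)} = 0$
$E{\left(A,b \right)} = -5$ ($E{\left(A,b \right)} = 2 - 7 = -5$)
$d = 2$ ($d = 7 - 5 = 2$)
$Z{\left(u \right)} = -1$ ($Z{\left(u \right)} = -1 + 0 = -1$)
$s{\left(J \right)} = -1$
$\frac{y}{d} + \frac{16}{s{\left(-21 \right)}} = - \frac{78}{2} + \frac{16}{-1} = \left(-78\right) \frac{1}{2} + 16 \left(-1\right) = -39 - 16 = -55$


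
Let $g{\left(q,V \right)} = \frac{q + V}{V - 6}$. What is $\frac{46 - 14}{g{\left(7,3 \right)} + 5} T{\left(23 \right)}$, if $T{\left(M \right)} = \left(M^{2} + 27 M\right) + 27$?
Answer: $\frac{112992}{5} \approx 22598.0$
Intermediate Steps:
$g{\left(q,V \right)} = \frac{V + q}{-6 + V}$
$T{\left(M \right)} = 27 + M^{2} + 27 M$
$\frac{46 - 14}{g{\left(7,3 \right)} + 5} T{\left(23 \right)} = \frac{46 - 14}{\frac{3 + 7}{-6 + 3} + 5} \left(27 + 23^{2} + 27 \cdot 23\right) = \frac{32}{\frac{1}{-3} \cdot 10 + 5} \left(27 + 529 + 621\right) = \frac{32}{\left(- \frac{1}{3}\right) 10 + 5} \cdot 1177 = \frac{32}{- \frac{10}{3} + 5} \cdot 1177 = \frac{32}{\frac{5}{3}} \cdot 1177 = 32 \cdot \frac{3}{5} \cdot 1177 = \frac{96}{5} \cdot 1177 = \frac{112992}{5}$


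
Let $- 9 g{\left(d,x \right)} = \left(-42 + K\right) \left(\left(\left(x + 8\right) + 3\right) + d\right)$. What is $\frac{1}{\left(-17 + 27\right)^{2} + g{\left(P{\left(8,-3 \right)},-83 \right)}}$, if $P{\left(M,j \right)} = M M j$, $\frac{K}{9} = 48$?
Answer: $\frac{1}{11540} \approx 8.6655 \cdot 10^{-5}$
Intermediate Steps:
$K = 432$ ($K = 9 \cdot 48 = 432$)
$P{\left(M,j \right)} = j M^{2}$ ($P{\left(M,j \right)} = M^{2} j = j M^{2}$)
$g{\left(d,x \right)} = - \frac{1430}{3} - \frac{130 d}{3} - \frac{130 x}{3}$ ($g{\left(d,x \right)} = - \frac{\left(-42 + 432\right) \left(\left(\left(x + 8\right) + 3\right) + d\right)}{9} = - \frac{390 \left(\left(\left(8 + x\right) + 3\right) + d\right)}{9} = - \frac{390 \left(\left(11 + x\right) + d\right)}{9} = - \frac{390 \left(11 + d + x\right)}{9} = - \frac{4290 + 390 d + 390 x}{9} = - \frac{1430}{3} - \frac{130 d}{3} - \frac{130 x}{3}$)
$\frac{1}{\left(-17 + 27\right)^{2} + g{\left(P{\left(8,-3 \right)},-83 \right)}} = \frac{1}{\left(-17 + 27\right)^{2} - \left(-3120 + \frac{130}{3} \left(-3\right) 8^{2}\right)} = \frac{1}{10^{2} - \left(-3120 + \frac{130}{3} \left(-3\right) 64\right)} = \frac{1}{100 - -11440} = \frac{1}{100 + \left(- \frac{1430}{3} + 8320 + \frac{10790}{3}\right)} = \frac{1}{100 + 11440} = \frac{1}{11540}$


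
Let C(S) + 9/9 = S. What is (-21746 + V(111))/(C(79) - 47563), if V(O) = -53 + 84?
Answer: 4343/9497 ≈ 0.45730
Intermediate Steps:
C(S) = -1 + S
V(O) = 31
(-21746 + V(111))/(C(79) - 47563) = (-21746 + 31)/((-1 + 79) - 47563) = -21715/(78 - 47563) = -21715/(-47485) = -21715*(-1/47485) = 4343/9497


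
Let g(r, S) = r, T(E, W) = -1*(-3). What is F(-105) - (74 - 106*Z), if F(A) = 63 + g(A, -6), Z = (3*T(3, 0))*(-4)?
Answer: -3932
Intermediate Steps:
T(E, W) = 3
Z = -36 (Z = (3*3)*(-4) = 9*(-4) = -36)
F(A) = 63 + A
F(-105) - (74 - 106*Z) = (63 - 105) - (74 - 106*(-36)) = -42 - (74 + 3816) = -42 - 1*3890 = -42 - 3890 = -3932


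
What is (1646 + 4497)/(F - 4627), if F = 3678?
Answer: -6143/949 ≈ -6.4731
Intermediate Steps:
(1646 + 4497)/(F - 4627) = (1646 + 4497)/(3678 - 4627) = 6143/(-949) = 6143*(-1/949) = -6143/949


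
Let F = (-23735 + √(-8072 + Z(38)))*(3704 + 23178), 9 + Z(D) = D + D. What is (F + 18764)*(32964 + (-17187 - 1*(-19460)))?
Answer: -22482104754922 + 947241034*I*√8005 ≈ -2.2482e+13 + 8.475e+10*I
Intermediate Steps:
Z(D) = -9 + 2*D (Z(D) = -9 + (D + D) = -9 + 2*D)
F = -638044270 + 26882*I*√8005 (F = (-23735 + √(-8072 + (-9 + 2*38)))*(3704 + 23178) = (-23735 + √(-8072 + (-9 + 76)))*26882 = (-23735 + √(-8072 + 67))*26882 = (-23735 + √(-8005))*26882 = (-23735 + I*√8005)*26882 = -638044270 + 26882*I*√8005 ≈ -6.3804e+8 + 2.4052e+6*I)
(F + 18764)*(32964 + (-17187 - 1*(-19460))) = ((-638044270 + 26882*I*√8005) + 18764)*(32964 + (-17187 - 1*(-19460))) = (-638025506 + 26882*I*√8005)*(32964 + (-17187 + 19460)) = (-638025506 + 26882*I*√8005)*(32964 + 2273) = (-638025506 + 26882*I*√8005)*35237 = -22482104754922 + 947241034*I*√8005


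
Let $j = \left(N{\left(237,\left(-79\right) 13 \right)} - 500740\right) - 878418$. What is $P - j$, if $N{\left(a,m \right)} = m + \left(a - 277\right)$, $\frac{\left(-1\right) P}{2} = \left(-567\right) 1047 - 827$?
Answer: $2569177$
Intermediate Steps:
$P = 1188952$ ($P = - 2 \left(\left(-567\right) 1047 - 827\right) = - 2 \left(-593649 - 827\right) = \left(-2\right) \left(-594476\right) = 1188952$)
$N{\left(a,m \right)} = -277 + a + m$ ($N{\left(a,m \right)} = m + \left(-277 + a\right) = -277 + a + m$)
$j = -1380225$ ($j = \left(\left(-277 + 237 - 1027\right) - 500740\right) - 878418 = \left(-1067 - 500740\right) - 878418 = -501807 - 878418 = -1380225$)
$P - j = 1188952 - -1380225 = 1188952 + 1380225 = 2569177$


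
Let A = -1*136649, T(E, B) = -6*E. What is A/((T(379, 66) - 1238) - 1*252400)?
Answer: 136649/255912 ≈ 0.53397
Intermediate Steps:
A = -136649
A/((T(379, 66) - 1238) - 1*252400) = -136649/((-6*379 - 1238) - 1*252400) = -136649/((-2274 - 1238) - 252400) = -136649/(-3512 - 252400) = -136649/(-255912) = -136649*(-1/255912) = 136649/255912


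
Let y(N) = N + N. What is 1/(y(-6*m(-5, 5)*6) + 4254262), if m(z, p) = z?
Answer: 1/4254622 ≈ 2.3504e-7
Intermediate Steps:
y(N) = 2*N
1/(y(-6*m(-5, 5)*6) + 4254262) = 1/(2*(-6*(-5)*6) + 4254262) = 1/(2*(30*6) + 4254262) = 1/(2*180 + 4254262) = 1/(360 + 4254262) = 1/4254622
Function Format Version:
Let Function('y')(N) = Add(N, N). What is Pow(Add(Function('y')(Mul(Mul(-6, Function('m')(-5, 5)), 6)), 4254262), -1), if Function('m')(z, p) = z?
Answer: Rational(1, 4254622) ≈ 2.3504e-7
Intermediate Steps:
Function('y')(N) = Mul(2, N)
Pow(Add(Function('y')(Mul(Mul(-6, Function('m')(-5, 5)), 6)), 4254262), -1) = Pow(Add(Mul(2, Mul(Mul(-6, -5), 6)), 4254262), -1) = Pow(Add(Mul(2, Mul(30, 6)), 4254262), -1) = Pow(Add(Mul(2, 180), 4254262), -1) = Pow(Add(360, 4254262), -1) = Pow(4254622, -1) = Rational(1, 4254622)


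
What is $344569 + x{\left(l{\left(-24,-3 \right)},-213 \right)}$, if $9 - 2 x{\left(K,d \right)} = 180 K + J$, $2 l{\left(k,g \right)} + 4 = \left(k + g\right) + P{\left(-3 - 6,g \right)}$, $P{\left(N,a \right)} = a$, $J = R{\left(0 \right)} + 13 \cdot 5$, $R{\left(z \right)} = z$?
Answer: $346071$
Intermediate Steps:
$J = 65$ ($J = 0 + 13 \cdot 5 = 0 + 65 = 65$)
$l{\left(k,g \right)} = -2 + g + \frac{k}{2}$ ($l{\left(k,g \right)} = -2 + \frac{\left(k + g\right) + g}{2} = -2 + \frac{\left(g + k\right) + g}{2} = -2 + \frac{k + 2 g}{2} = -2 + \left(g + \frac{k}{2}\right) = -2 + g + \frac{k}{2}$)
$x{\left(K,d \right)} = -28 - 90 K$ ($x{\left(K,d \right)} = \frac{9}{2} - \frac{180 K + 65}{2} = \frac{9}{2} - \frac{65 + 180 K}{2} = \frac{9}{2} - \left(\frac{65}{2} + 90 K\right) = -28 - 90 K$)
$344569 + x{\left(l{\left(-24,-3 \right)},-213 \right)} = 344569 - \left(28 + 90 \left(-2 - 3 + \frac{1}{2} \left(-24\right)\right)\right) = 344569 - \left(28 + 90 \left(-2 - 3 - 12\right)\right) = 344569 - -1502 = 344569 + \left(-28 + 1530\right) = 344569 + 1502 = 346071$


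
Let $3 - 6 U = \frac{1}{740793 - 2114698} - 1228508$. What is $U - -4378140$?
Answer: $\frac{6296458004276}{1373905} \approx 4.5829 \cdot 10^{6}$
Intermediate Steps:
$U = \frac{281309567576}{1373905}$ ($U = \frac{1}{2} - \frac{\frac{1}{740793 - 2114698} - 1228508}{6} = \frac{1}{2} - \frac{\frac{1}{-1373905} - 1228508}{6} = \frac{1}{2} - \frac{- \frac{1}{1373905} - 1228508}{6} = \frac{1}{2} - - \frac{562617761247}{2747810} = \frac{1}{2} + \frac{562617761247}{2747810} = \frac{281309567576}{1373905} \approx 2.0475 \cdot 10^{5}$)
$U - -4378140 = \frac{281309567576}{1373905} - -4378140 = \frac{281309567576}{1373905} + 4378140 = \frac{6296458004276}{1373905}$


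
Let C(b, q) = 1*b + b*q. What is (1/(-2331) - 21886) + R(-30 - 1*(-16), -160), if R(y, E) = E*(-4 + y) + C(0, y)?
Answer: -44302987/2331 ≈ -19006.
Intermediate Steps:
C(b, q) = b + b*q
R(y, E) = E*(-4 + y) (R(y, E) = E*(-4 + y) + 0*(1 + y) = E*(-4 + y) + 0 = E*(-4 + y))
(1/(-2331) - 21886) + R(-30 - 1*(-16), -160) = (1/(-2331) - 21886) - 160*(-4 + (-30 - 1*(-16))) = (-1/2331 - 21886) - 160*(-4 + (-30 + 16)) = -51016267/2331 - 160*(-4 - 14) = -51016267/2331 - 160*(-18) = -51016267/2331 + 2880 = -44302987/2331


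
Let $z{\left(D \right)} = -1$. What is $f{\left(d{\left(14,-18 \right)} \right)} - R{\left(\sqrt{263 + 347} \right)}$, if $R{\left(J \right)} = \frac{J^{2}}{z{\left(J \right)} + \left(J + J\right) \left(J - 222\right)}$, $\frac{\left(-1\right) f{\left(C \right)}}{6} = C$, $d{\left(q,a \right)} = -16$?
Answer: $\frac{11402375494}{118766999} + \frac{270840 \sqrt{610}}{118766999} \approx 96.063$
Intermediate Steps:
$f{\left(C \right)} = - 6 C$
$R{\left(J \right)} = \frac{J^{2}}{-1 + 2 J \left(-222 + J\right)}$ ($R{\left(J \right)} = \frac{J^{2}}{-1 + \left(J + J\right) \left(J - 222\right)} = \frac{J^{2}}{-1 + 2 J \left(-222 + J\right)}$)
$f{\left(d{\left(14,-18 \right)} \right)} - R{\left(\sqrt{263 + 347} \right)} = \left(-6\right) \left(-16\right) - \frac{\left(\sqrt{263 + 347}\right)^{2}}{-1 - 444 \sqrt{263 + 347} + 2 \left(\sqrt{263 + 347}\right)^{2}} = 96 - \frac{\left(\sqrt{610}\right)^{2}}{-1 - 444 \sqrt{610} + 2 \left(\sqrt{610}\right)^{2}} = 96 - \frac{610}{-1 - 444 \sqrt{610} + 2 \cdot 610} = 96 - \frac{610}{-1 - 444 \sqrt{610} + 1220} = 96 - \frac{610}{1219 - 444 \sqrt{610}}$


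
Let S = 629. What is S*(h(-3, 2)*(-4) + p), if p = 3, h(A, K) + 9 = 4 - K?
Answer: 19499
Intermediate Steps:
h(A, K) = -5 - K (h(A, K) = -9 + (4 - K) = -5 - K)
S*(h(-3, 2)*(-4) + p) = 629*((-5 - 1*2)*(-4) + 3) = 629*((-5 - 2)*(-4) + 3) = 629*(-7*(-4) + 3) = 629*(28 + 3) = 629*31 = 19499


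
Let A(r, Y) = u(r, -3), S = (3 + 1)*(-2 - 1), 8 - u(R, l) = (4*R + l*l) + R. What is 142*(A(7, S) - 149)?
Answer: -26270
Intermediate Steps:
u(R, l) = 8 - l**2 - 5*R (u(R, l) = 8 - ((4*R + l*l) + R) = 8 - ((4*R + l**2) + R) = 8 - ((l**2 + 4*R) + R) = 8 - (l**2 + 5*R) = 8 + (-l**2 - 5*R) = 8 - l**2 - 5*R)
S = -12 (S = 4*(-3) = -12)
A(r, Y) = -1 - 5*r (A(r, Y) = 8 - 1*(-3)**2 - 5*r = 8 - 1*9 - 5*r = 8 - 9 - 5*r = -1 - 5*r)
142*(A(7, S) - 149) = 142*((-1 - 5*7) - 149) = 142*((-1 - 35) - 149) = 142*(-36 - 149) = 142*(-185) = -26270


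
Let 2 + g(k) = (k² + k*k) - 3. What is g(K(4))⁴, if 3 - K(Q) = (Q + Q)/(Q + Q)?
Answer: 81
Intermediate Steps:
K(Q) = 2 (K(Q) = 3 - (Q + Q)/(Q + Q) = 3 - 2*Q/(2*Q) = 3 - 2*Q*1/(2*Q) = 3 - 1*1 = 3 - 1 = 2)
g(k) = -5 + 2*k² (g(k) = -2 + ((k² + k*k) - 3) = -2 + ((k² + k²) - 3) = -2 + (2*k² - 3) = -2 + (-3 + 2*k²) = -5 + 2*k²)
g(K(4))⁴ = (-5 + 2*2²)⁴ = (-5 + 2*4)⁴ = (-5 + 8)⁴ = 3⁴ = 81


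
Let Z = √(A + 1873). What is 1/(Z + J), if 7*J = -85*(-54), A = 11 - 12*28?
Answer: 1785/1166236 - 49*√43/3498708 ≈ 0.0014387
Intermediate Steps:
A = -325 (A = 11 - 336 = -325)
Z = 6*√43 (Z = √(-325 + 1873) = √1548 = 6*√43 ≈ 39.345)
J = 4590/7 (J = (-85*(-54))/7 = (⅐)*4590 = 4590/7 ≈ 655.71)
1/(Z + J) = 1/(6*√43 + 4590/7) = 1/(4590/7 + 6*√43)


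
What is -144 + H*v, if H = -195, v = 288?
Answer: -56304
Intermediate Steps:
-144 + H*v = -144 - 195*288 = -144 - 56160 = -56304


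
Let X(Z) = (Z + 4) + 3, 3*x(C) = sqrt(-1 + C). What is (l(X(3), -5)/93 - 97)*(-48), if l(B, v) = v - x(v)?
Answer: 144416/31 + 16*I*sqrt(6)/93 ≈ 4658.6 + 0.42142*I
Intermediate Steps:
x(C) = sqrt(-1 + C)/3
X(Z) = 7 + Z (X(Z) = (4 + Z) + 3 = 7 + Z)
l(B, v) = v - sqrt(-1 + v)/3
(l(X(3), -5)/93 - 97)*(-48) = ((-5 - sqrt(-1 - 5)/3)/93 - 97)*(-48) = ((-5 - I*sqrt(6)/3)*(1/93) - 97)*(-48) = ((-5/93 - I*sqrt(6)/279) - 97)*(-48) = (-9026/93 - I*sqrt(6)/279)*(-48) = 144416/31 + 16*I*sqrt(6)/93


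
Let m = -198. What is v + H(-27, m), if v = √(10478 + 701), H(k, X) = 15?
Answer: 15 + √11179 ≈ 120.73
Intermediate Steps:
v = √11179 ≈ 105.73
v + H(-27, m) = √11179 + 15 = 15 + √11179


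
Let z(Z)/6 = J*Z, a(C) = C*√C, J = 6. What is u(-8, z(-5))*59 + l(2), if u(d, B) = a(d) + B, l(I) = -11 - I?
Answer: -10633 - 944*I*√2 ≈ -10633.0 - 1335.0*I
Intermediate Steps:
a(C) = C^(3/2)
z(Z) = 36*Z (z(Z) = 6*(6*Z) = 36*Z)
u(d, B) = B + d^(3/2) (u(d, B) = d^(3/2) + B = B + d^(3/2))
u(-8, z(-5))*59 + l(2) = (36*(-5) + (-8)^(3/2))*59 + (-11 - 1*2) = (-180 - 16*I*√2)*59 + (-11 - 2) = (-10620 - 944*I*√2) - 13 = -10633 - 944*I*√2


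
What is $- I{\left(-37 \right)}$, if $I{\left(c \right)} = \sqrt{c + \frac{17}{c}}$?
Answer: $- \frac{3 i \sqrt{5698}}{37} \approx - 6.1204 i$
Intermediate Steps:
$- I{\left(-37 \right)} = - \sqrt{-37 + \frac{17}{-37}} = - \sqrt{-37 + 17 \left(- \frac{1}{37}\right)} = - \sqrt{-37 - \frac{17}{37}} = - \sqrt{- \frac{1386}{37}} = - \frac{3 i \sqrt{5698}}{37}$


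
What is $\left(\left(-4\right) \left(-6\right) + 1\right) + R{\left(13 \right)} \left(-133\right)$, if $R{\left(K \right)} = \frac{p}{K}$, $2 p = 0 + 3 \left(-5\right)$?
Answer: $\frac{2645}{26} \approx 101.73$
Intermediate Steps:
$p = - \frac{15}{2}$ ($p = \frac{0 + 3 \left(-5\right)}{2} = \frac{0 - 15}{2} = \frac{1}{2} \left(-15\right) = - \frac{15}{2} \approx -7.5$)
$R{\left(K \right)} = - \frac{15}{2 K}$
$\left(\left(-4\right) \left(-6\right) + 1\right) + R{\left(13 \right)} \left(-133\right) = \left(\left(-4\right) \left(-6\right) + 1\right) + - \frac{15}{2 \cdot 13} \left(-133\right) = \left(24 + 1\right) + \left(- \frac{15}{2}\right) \frac{1}{13} \left(-133\right) = 25 - - \frac{1995}{26} = 25 + \frac{1995}{26} = \frac{2645}{26}$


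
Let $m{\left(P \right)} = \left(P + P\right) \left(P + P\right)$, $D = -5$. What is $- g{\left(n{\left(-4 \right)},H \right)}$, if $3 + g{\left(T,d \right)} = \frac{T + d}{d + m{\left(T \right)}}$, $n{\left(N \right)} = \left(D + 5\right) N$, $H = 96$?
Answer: $2$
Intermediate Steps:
$m{\left(P \right)} = 4 P^{2}$ ($m{\left(P \right)} = 2 P 2 P = 4 P^{2}$)
$n{\left(N \right)} = 0$ ($n{\left(N \right)} = \left(-5 + 5\right) N = 0 N = 0$)
$g{\left(T,d \right)} = -3 + \frac{T + d}{d + 4 T^{2}}$
$- g{\left(n{\left(-4 \right)},H \right)} = - \frac{0 - 12 \cdot 0^{2} - 192}{96 + 4 \cdot 0^{2}} = - \frac{0 - 0 - 192}{96 + 4 \cdot 0} = - \frac{0 + 0 - 192}{96 + 0} = - \frac{-192}{96} = \left(-1\right) \left(-2\right) = 2$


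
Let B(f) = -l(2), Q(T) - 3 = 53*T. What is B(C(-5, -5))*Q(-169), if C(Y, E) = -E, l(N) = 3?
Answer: 26862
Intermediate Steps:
Q(T) = 3 + 53*T
B(f) = -3 (B(f) = -1*3 = -3)
B(C(-5, -5))*Q(-169) = -3*(3 + 53*(-169)) = -3*(3 - 8957) = -3*(-8954) = 26862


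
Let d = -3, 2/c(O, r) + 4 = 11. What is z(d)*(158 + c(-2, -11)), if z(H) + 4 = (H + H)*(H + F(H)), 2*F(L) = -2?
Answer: 22160/7 ≈ 3165.7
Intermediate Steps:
c(O, r) = 2/7 (c(O, r) = 2/(-4 + 11) = 2/7)
F(L) = -1 (F(L) = (1/2)*(-2) = -1)
z(H) = -4 + 2*H*(-1 + H) (z(H) = -4 + (H + H)*(H - 1) = -4 + (2*H)*(-1 + H) = -4 + 2*H*(-1 + H))
z(d)*(158 + c(-2, -11)) = (-4 - 2*(-3) + 2*(-3)**2)*(158 + 2/7) = (-4 + 6 + 2*9)*(1108/7) = (-4 + 6 + 18)*(1108/7) = 20*(1108/7) = 22160/7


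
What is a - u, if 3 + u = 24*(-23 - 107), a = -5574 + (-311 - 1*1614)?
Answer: -4376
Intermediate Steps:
a = -7499 (a = -5574 + (-311 - 1614) = -5574 - 1925 = -7499)
u = -3123 (u = -3 + 24*(-23 - 107) = -3 + 24*(-130) = -3 - 3120 = -3123)
a - u = -7499 - 1*(-3123) = -7499 + 3123 = -4376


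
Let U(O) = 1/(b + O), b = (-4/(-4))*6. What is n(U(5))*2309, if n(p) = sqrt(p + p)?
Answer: 2309*sqrt(22)/11 ≈ 984.56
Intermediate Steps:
b = 6 (b = -1/4*(-4)*6 = 1*6 = 6)
U(O) = 1/(6 + O)
n(p) = sqrt(2)*sqrt(p) (n(p) = sqrt(2*p) = sqrt(2)*sqrt(p))
n(U(5))*2309 = (sqrt(2)*sqrt(1/(6 + 5)))*2309 = (sqrt(2)*sqrt(1/11))*2309 = (sqrt(2)*(sqrt(11)/11))*2309 = (sqrt(22)/11)*2309 = 2309*sqrt(22)/11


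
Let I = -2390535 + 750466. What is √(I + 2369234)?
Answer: √729165 ≈ 853.91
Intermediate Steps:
I = -1640069
√(I + 2369234) = √(-1640069 + 2369234) = √729165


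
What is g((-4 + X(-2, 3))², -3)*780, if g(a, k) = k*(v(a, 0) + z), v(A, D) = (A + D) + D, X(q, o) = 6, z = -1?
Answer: -7020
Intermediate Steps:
v(A, D) = A + 2*D
g(a, k) = k*(-1 + a) (g(a, k) = k*((a + 2*0) - 1) = k*((a + 0) - 1) = k*(a - 1) = k*(-1 + a))
g((-4 + X(-2, 3))², -3)*780 = -3*(-1 + (-4 + 6)²)*780 = -3*(-1 + 2²)*780 = -3*(-1 + 4)*780 = -3*3*780 = -9*780 = -7020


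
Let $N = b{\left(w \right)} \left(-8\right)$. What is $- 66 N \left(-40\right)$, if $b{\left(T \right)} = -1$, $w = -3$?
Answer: $21120$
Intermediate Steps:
$N = 8$ ($N = \left(-1\right) \left(-8\right) = 8$)
$- 66 N \left(-40\right) = \left(-66\right) 8 \left(-40\right) = \left(-528\right) \left(-40\right) = 21120$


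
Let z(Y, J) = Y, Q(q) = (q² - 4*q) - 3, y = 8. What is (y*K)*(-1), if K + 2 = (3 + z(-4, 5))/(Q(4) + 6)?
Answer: 56/3 ≈ 18.667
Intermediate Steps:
Q(q) = -3 + q² - 4*q
K = -7/3 (K = -2 + (3 - 4)/((-3 + 4² - 4*4) + 6) = -2 - 1/((-3 + 16 - 16) + 6) = -2 - 1/(-3 + 6) = -2 - 1/3 = -2 - 1*⅓ = -2 - ⅓ = -7/3 ≈ -2.3333)
(y*K)*(-1) = (8*(-7/3))*(-1) = -56/3*(-1) = 56/3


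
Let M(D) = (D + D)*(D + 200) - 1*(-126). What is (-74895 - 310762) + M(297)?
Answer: -90313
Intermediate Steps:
M(D) = 126 + 2*D*(200 + D) (M(D) = (2*D)*(200 + D) + 126 = 2*D*(200 + D) + 126 = 126 + 2*D*(200 + D))
(-74895 - 310762) + M(297) = (-74895 - 310762) + (126 + 2*297**2 + 400*297) = -385657 + (126 + 2*88209 + 118800) = -385657 + (126 + 176418 + 118800) = -385657 + 295344 = -90313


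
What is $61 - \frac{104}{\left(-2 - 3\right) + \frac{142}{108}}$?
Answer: $\frac{17755}{199} \approx 89.221$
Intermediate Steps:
$61 - \frac{104}{\left(-2 - 3\right) + \frac{142}{108}} = 61 - \frac{104}{-5 + 142 \cdot \frac{1}{108}} = 61 - \frac{104}{-5 + \frac{71}{54}} = 61 - \frac{104}{- \frac{199}{54}} = 61 - - \frac{5616}{199} = 61 + \frac{5616}{199} = \frac{17755}{199}$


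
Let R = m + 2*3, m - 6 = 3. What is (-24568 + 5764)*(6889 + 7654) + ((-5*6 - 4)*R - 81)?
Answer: -273467163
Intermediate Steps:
m = 9 (m = 6 + 3 = 9)
R = 15 (R = 9 + 2*3 = 9 + 6 = 15)
(-24568 + 5764)*(6889 + 7654) + ((-5*6 - 4)*R - 81) = (-24568 + 5764)*(6889 + 7654) + ((-5*6 - 4)*15 - 81) = -18804*14543 + ((-30 - 4)*15 - 81) = -273466572 + (-34*15 - 81) = -273466572 + (-510 - 81) = -273466572 - 591 = -273467163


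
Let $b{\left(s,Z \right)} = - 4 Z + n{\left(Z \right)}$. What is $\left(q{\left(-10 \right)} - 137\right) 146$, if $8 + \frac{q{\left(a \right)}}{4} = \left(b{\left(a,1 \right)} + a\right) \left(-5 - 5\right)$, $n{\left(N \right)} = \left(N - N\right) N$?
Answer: $57086$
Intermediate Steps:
$n{\left(N \right)} = 0$ ($n{\left(N \right)} = 0 N = 0$)
$b{\left(s,Z \right)} = - 4 Z$ ($b{\left(s,Z \right)} = - 4 Z + 0 = - 4 Z$)
$q{\left(a \right)} = 128 - 40 a$ ($q{\left(a \right)} = -32 + 4 \left(\left(-4\right) 1 + a\right) \left(-5 - 5\right) = -32 + 4 \left(-4 + a\right) \left(-10\right) = -32 + 4 \left(40 - 10 a\right) = -32 - \left(-160 + 40 a\right) = 128 - 40 a$)
$\left(q{\left(-10 \right)} - 137\right) 146 = \left(\left(128 - -400\right) - 137\right) 146 = \left(\left(128 + 400\right) - 137\right) 146 = \left(528 - 137\right) 146 = 391 \cdot 146 = 57086$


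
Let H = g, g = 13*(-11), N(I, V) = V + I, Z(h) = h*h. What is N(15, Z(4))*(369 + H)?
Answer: 7006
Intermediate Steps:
Z(h) = h²
N(I, V) = I + V
g = -143
H = -143
N(15, Z(4))*(369 + H) = (15 + 4²)*(369 - 143) = (15 + 16)*226 = 31*226 = 7006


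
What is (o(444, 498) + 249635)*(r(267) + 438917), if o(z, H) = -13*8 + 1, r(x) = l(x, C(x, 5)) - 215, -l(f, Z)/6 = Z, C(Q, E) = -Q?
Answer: 109869937728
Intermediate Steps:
l(f, Z) = -6*Z
r(x) = -215 + 6*x (r(x) = -(-6)*x - 215 = 6*x - 215 = -215 + 6*x)
o(z, H) = -103 (o(z, H) = -104 + 1 = -103)
(o(444, 498) + 249635)*(r(267) + 438917) = (-103 + 249635)*((-215 + 6*267) + 438917) = 249532*((-215 + 1602) + 438917) = 249532*(1387 + 438917) = 249532*440304 = 109869937728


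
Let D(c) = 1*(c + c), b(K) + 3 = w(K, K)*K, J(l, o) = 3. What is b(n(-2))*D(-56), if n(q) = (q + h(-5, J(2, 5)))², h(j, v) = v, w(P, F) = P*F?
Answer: 224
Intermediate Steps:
w(P, F) = F*P
n(q) = (3 + q)² (n(q) = (q + 3)² = (3 + q)²)
b(K) = -3 + K³ (b(K) = -3 + (K*K)*K = -3 + K²*K = -3 + K³)
D(c) = 2*c (D(c) = 1*(2*c) = 2*c)
b(n(-2))*D(-56) = (-3 + ((3 - 2)²)³)*(2*(-56)) = (-3 + (1²)³)*(-112) = (-3 + 1³)*(-112) = (-3 + 1)*(-112) = -2*(-112) = 224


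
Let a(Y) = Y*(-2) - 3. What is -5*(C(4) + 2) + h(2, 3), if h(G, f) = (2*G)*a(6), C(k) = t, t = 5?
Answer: -95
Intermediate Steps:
C(k) = 5
a(Y) = -3 - 2*Y (a(Y) = -2*Y - 3 = -3 - 2*Y)
h(G, f) = -30*G (h(G, f) = (2*G)*(-3 - 2*6) = (2*G)*(-3 - 12) = (2*G)*(-15) = -30*G)
-5*(C(4) + 2) + h(2, 3) = -5*(5 + 2) - 30*2 = -5*7 - 60 = -35 - 60 = -95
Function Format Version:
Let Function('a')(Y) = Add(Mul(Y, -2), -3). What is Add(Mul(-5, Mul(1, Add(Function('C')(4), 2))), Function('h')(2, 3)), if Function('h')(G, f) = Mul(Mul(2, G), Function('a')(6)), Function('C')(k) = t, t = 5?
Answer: -95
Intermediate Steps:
Function('C')(k) = 5
Function('a')(Y) = Add(-3, Mul(-2, Y)) (Function('a')(Y) = Add(Mul(-2, Y), -3) = Add(-3, Mul(-2, Y)))
Function('h')(G, f) = Mul(-30, G) (Function('h')(G, f) = Mul(Mul(2, G), Add(-3, Mul(-2, 6))) = Mul(Mul(2, G), Add(-3, -12)) = Mul(Mul(2, G), -15) = Mul(-30, G))
Add(Mul(-5, Mul(1, Add(Function('C')(4), 2))), Function('h')(2, 3)) = Add(Mul(-5, Mul(1, Add(5, 2))), Mul(-30, 2)) = Add(Mul(-5, Mul(1, 7)), -60) = Add(Mul(-5, 7), -60) = Add(-35, -60) = -95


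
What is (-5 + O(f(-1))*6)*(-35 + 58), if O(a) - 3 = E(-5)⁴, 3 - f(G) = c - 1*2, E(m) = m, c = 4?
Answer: 86549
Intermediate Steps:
f(G) = 1 (f(G) = 3 - (4 - 1*2) = 3 - (4 - 2) = 3 - 1*2 = 3 - 2 = 1)
O(a) = 628 (O(a) = 3 + (-5)⁴ = 3 + 625 = 628)
(-5 + O(f(-1))*6)*(-35 + 58) = (-5 + 628*6)*(-35 + 58) = (-5 + 3768)*23 = 3763*23 = 86549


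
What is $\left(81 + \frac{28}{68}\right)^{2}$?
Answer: $\frac{1915456}{289} \approx 6627.9$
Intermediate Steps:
$\left(81 + \frac{28}{68}\right)^{2} = \left(81 + 28 \cdot \frac{1}{68}\right)^{2} = \left(81 + \frac{7}{17}\right)^{2} = \left(\frac{1384}{17}\right)^{2} = \frac{1915456}{289}$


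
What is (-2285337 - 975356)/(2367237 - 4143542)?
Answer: 3260693/1776305 ≈ 1.8357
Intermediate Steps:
(-2285337 - 975356)/(2367237 - 4143542) = -3260693/(-1776305) = -3260693*(-1/1776305) = 3260693/1776305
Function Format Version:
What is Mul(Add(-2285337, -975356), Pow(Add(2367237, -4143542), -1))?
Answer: Rational(3260693, 1776305) ≈ 1.8357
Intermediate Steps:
Mul(Add(-2285337, -975356), Pow(Add(2367237, -4143542), -1)) = Mul(-3260693, Pow(-1776305, -1)) = Mul(-3260693, Rational(-1, 1776305)) = Rational(3260693, 1776305)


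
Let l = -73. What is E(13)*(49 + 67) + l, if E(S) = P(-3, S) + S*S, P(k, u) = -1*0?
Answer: 19531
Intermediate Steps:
P(k, u) = 0
E(S) = S² (E(S) = 0 + S*S = 0 + S² = S²)
E(13)*(49 + 67) + l = 13²*(49 + 67) - 73 = 169*116 - 73 = 19604 - 73 = 19531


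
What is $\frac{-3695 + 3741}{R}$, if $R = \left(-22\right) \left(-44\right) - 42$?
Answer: $\frac{23}{463} \approx 0.049676$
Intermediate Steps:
$R = 926$ ($R = 968 - 42 = 926$)
$\frac{-3695 + 3741}{R} = \frac{-3695 + 3741}{926} = 46 \cdot \frac{1}{926} = \frac{23}{463}$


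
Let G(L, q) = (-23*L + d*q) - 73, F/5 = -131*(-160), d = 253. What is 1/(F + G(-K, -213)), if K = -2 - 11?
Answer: 1/50539 ≈ 1.9787e-5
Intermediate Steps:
K = -13
F = 104800 (F = 5*(-131*(-160)) = 5*20960 = 104800)
G(L, q) = -73 - 23*L + 253*q (G(L, q) = (-23*L + 253*q) - 73 = -73 - 23*L + 253*q)
1/(F + G(-K, -213)) = 1/(104800 + (-73 - (-23)*(-13) + 253*(-213))) = 1/(104800 + (-73 - 23*13 - 53889)) = 1/(104800 + (-73 - 299 - 53889)) = 1/(104800 - 54261) = 1/50539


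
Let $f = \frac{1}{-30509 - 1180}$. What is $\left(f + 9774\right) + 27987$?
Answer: $\frac{1196608328}{31689} \approx 37761.0$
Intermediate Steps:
$f = - \frac{1}{31689}$ ($f = \frac{1}{-31689} = - \frac{1}{31689} \approx -3.1557 \cdot 10^{-5}$)
$\left(f + 9774\right) + 27987 = \left(- \frac{1}{31689} + 9774\right) + 27987 = \frac{309728285}{31689} + 27987 = \frac{1196608328}{31689}$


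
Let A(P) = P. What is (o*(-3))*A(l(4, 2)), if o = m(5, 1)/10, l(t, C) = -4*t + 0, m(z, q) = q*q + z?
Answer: 144/5 ≈ 28.800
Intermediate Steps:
m(z, q) = z + q² (m(z, q) = q² + z = z + q²)
l(t, C) = -4*t
o = ⅗ (o = (5 + 1²)/10 = (5 + 1)*(⅒) = 6*(⅒) = ⅗ ≈ 0.60000)
(o*(-3))*A(l(4, 2)) = ((⅗)*(-3))*(-4*4) = -9/5*(-16) = 144/5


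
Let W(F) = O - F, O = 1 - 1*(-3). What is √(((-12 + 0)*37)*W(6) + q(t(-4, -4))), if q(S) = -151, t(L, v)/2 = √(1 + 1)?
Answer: √737 ≈ 27.148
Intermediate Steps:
O = 4 (O = 1 + 3 = 4)
t(L, v) = 2*√2 (t(L, v) = 2*√(1 + 1) = 2*√2)
W(F) = 4 - F
√(((-12 + 0)*37)*W(6) + q(t(-4, -4))) = √(((-12 + 0)*37)*(4 - 1*6) - 151) = √((-12*37)*(4 - 6) - 151) = √(-444*(-2) - 151) = √(888 - 151) = √737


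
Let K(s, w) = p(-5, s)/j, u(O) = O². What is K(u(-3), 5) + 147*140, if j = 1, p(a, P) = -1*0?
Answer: 20580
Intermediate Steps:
p(a, P) = 0
K(s, w) = 0 (K(s, w) = 0/1 = 0*1 = 0)
K(u(-3), 5) + 147*140 = 0 + 147*140 = 0 + 20580 = 20580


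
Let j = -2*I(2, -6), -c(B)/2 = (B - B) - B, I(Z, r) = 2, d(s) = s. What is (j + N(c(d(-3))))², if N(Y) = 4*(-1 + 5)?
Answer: 144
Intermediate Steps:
c(B) = 2*B (c(B) = -2*((B - B) - B) = -2*(0 - B) = -(-2)*B = 2*B)
j = -4 (j = -2*2 = -4)
N(Y) = 16 (N(Y) = 4*4 = 16)
(j + N(c(d(-3))))² = (-4 + 16)² = 12² = 144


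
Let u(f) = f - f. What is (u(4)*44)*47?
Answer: 0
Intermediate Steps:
u(f) = 0
(u(4)*44)*47 = (0*44)*47 = 0*47 = 0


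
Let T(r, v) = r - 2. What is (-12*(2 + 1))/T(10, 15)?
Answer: -9/2 ≈ -4.5000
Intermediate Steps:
T(r, v) = -2 + r
(-12*(2 + 1))/T(10, 15) = (-12*(2 + 1))/(-2 + 10) = -12*3/8 = -36*⅛ = -9/2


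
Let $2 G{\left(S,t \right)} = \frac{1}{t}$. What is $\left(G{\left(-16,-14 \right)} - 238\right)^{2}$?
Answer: $\frac{44422225}{784} \approx 56661.0$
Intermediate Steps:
$G{\left(S,t \right)} = \frac{1}{2 t}$
$\left(G{\left(-16,-14 \right)} - 238\right)^{2} = \left(\frac{1}{2 \left(-14\right)} - 238\right)^{2} = \left(\frac{1}{2} \left(- \frac{1}{14}\right) - 238\right)^{2} = \left(- \frac{1}{28} - 238\right)^{2} = \left(- \frac{6665}{28}\right)^{2} = \frac{44422225}{784}$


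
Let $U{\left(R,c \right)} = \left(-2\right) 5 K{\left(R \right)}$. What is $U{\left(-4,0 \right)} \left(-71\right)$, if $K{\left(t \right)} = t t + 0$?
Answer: $11360$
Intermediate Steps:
$K{\left(t \right)} = t^{2}$ ($K{\left(t \right)} = t^{2} + 0 = t^{2}$)
$U{\left(R,c \right)} = - 10 R^{2}$ ($U{\left(R,c \right)} = \left(-2\right) 5 R^{2} = - 10 R^{2}$)
$U{\left(-4,0 \right)} \left(-71\right) = - 10 \left(-4\right)^{2} \left(-71\right) = \left(-10\right) 16 \left(-71\right) = \left(-160\right) \left(-71\right) = 11360$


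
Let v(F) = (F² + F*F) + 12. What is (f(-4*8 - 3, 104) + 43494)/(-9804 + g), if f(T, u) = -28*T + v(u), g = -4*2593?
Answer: -2543/776 ≈ -3.2771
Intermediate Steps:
g = -10372
v(F) = 12 + 2*F² (v(F) = (F² + F²) + 12 = 2*F² + 12 = 12 + 2*F²)
f(T, u) = 12 - 28*T + 2*u² (f(T, u) = -28*T + (12 + 2*u²) = 12 - 28*T + 2*u²)
(f(-4*8 - 3, 104) + 43494)/(-9804 + g) = ((12 - 28*(-4*8 - 3) + 2*104²) + 43494)/(-9804 - 10372) = ((12 - 28*(-32 - 3) + 2*10816) + 43494)/(-20176) = ((12 - 28*(-35) + 21632) + 43494)*(-1/20176) = ((12 + 980 + 21632) + 43494)*(-1/20176) = (22624 + 43494)*(-1/20176) = 66118*(-1/20176) = -2543/776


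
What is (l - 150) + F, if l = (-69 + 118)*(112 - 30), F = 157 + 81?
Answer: 4106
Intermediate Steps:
F = 238
l = 4018 (l = 49*82 = 4018)
(l - 150) + F = (4018 - 150) + 238 = 3868 + 238 = 4106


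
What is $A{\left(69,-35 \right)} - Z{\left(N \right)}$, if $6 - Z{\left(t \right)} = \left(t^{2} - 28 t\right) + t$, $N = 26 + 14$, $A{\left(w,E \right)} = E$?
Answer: $479$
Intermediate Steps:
$N = 40$
$Z{\left(t \right)} = 6 - t^{2} + 27 t$ ($Z{\left(t \right)} = 6 - \left(\left(t^{2} - 28 t\right) + t\right) = 6 - \left(t^{2} - 27 t\right) = 6 - t^{2} + 27 t$)
$A{\left(69,-35 \right)} - Z{\left(N \right)} = -35 - \left(6 - 40^{2} + 27 \cdot 40\right) = -35 - \left(6 - 1600 + 1080\right) = -35 - -514 = -35 + 514 = 479$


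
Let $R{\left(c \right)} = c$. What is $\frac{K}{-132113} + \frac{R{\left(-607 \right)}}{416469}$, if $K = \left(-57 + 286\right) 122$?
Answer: $- \frac{11715503513}{55020968997} \approx -0.21293$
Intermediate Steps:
$K = 27938$ ($K = 229 \cdot 122 = 27938$)
$\frac{K}{-132113} + \frac{R{\left(-607 \right)}}{416469} = \frac{27938}{-132113} - \frac{607}{416469} = 27938 \left(- \frac{1}{132113}\right) - \frac{607}{416469} = - \frac{27938}{132113} - \frac{607}{416469} = - \frac{11715503513}{55020968997}$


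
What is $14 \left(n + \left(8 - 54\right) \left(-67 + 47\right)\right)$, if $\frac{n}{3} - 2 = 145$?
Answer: $19054$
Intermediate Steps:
$n = 441$ ($n = 6 + 3 \cdot 145 = 6 + 435 = 441$)
$14 \left(n + \left(8 - 54\right) \left(-67 + 47\right)\right) = 14 \left(441 + \left(8 - 54\right) \left(-67 + 47\right)\right) = 14 \left(441 - -920\right) = 14 \left(441 + 920\right) = 14 \cdot 1361 = 19054$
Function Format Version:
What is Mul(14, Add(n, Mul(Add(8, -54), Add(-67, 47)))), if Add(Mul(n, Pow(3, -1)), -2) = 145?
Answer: 19054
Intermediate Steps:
n = 441 (n = Add(6, Mul(3, 145)) = Add(6, 435) = 441)
Mul(14, Add(n, Mul(Add(8, -54), Add(-67, 47)))) = Mul(14, Add(441, Mul(Add(8, -54), Add(-67, 47)))) = Mul(14, Add(441, Mul(-46, -20))) = Mul(14, Add(441, 920)) = Mul(14, 1361) = 19054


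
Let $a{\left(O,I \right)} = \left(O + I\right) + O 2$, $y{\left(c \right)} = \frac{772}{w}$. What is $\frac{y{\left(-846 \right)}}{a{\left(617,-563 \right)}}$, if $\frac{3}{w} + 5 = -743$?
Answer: $- \frac{72182}{483} \approx -149.45$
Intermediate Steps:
$w = - \frac{3}{748}$ ($w = \frac{3}{-5 - 743} = \frac{3}{-748} = 3 \left(- \frac{1}{748}\right) = - \frac{3}{748} \approx -0.0040107$)
$y{\left(c \right)} = - \frac{577456}{3}$ ($y{\left(c \right)} = \frac{772}{- \frac{3}{748}} = 772 \left(- \frac{748}{3}\right) = - \frac{577456}{3}$)
$a{\left(O,I \right)} = I + 3 O$ ($a{\left(O,I \right)} = \left(I + O\right) + 2 O = I + 3 O$)
$\frac{y{\left(-846 \right)}}{a{\left(617,-563 \right)}} = - \frac{577456}{3 \left(-563 + 3 \cdot 617\right)} = - \frac{577456}{3 \left(-563 + 1851\right)} = - \frac{577456}{3 \cdot 1288} = \left(- \frac{577456}{3}\right) \frac{1}{1288} = - \frac{72182}{483}$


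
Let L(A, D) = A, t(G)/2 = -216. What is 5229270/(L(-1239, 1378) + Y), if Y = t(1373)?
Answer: -1743090/557 ≈ -3129.4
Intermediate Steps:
t(G) = -432 (t(G) = 2*(-216) = -432)
Y = -432
5229270/(L(-1239, 1378) + Y) = 5229270/(-1239 - 432) = 5229270/(-1671) = 5229270*(-1/1671) = -1743090/557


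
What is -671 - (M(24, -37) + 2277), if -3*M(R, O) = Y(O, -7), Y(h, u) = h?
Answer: -8881/3 ≈ -2960.3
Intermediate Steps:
M(R, O) = -O/3
-671 - (M(24, -37) + 2277) = -671 - (-⅓*(-37) + 2277) = -671 - (37/3 + 2277) = -671 - 1*6868/3 = -671 - 6868/3 = -8881/3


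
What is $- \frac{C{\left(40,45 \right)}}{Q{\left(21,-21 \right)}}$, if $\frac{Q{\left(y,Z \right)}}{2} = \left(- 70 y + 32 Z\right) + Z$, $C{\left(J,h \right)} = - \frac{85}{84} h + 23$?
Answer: $- \frac{631}{121128} \approx -0.0052094$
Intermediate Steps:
$C{\left(J,h \right)} = 23 - \frac{85 h}{84}$ ($C{\left(J,h \right)} = \left(-85\right) \frac{1}{84} h + 23 = - \frac{85 h}{84} + 23 = 23 - \frac{85 h}{84}$)
$Q{\left(y,Z \right)} = - 140 y + 66 Z$ ($Q{\left(y,Z \right)} = 2 \left(\left(- 70 y + 32 Z\right) + Z\right) = 2 \left(- 70 y + 33 Z\right) = - 140 y + 66 Z$)
$- \frac{C{\left(40,45 \right)}}{Q{\left(21,-21 \right)}} = - \frac{23 - \frac{1275}{28}}{\left(-140\right) 21 + 66 \left(-21\right)} = - \frac{23 - \frac{1275}{28}}{-2940 - 1386} = - \frac{-631}{28 \left(-4326\right)} = - \frac{\left(-631\right) \left(-1\right)}{28 \cdot 4326} = \left(-1\right) \frac{631}{121128} = - \frac{631}{121128}$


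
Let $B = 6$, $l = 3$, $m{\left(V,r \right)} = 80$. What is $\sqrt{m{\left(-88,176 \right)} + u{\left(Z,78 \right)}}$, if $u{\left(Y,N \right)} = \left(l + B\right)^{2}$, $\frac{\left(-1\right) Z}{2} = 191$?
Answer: $\sqrt{161} \approx 12.689$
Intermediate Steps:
$Z = -382$ ($Z = \left(-2\right) 191 = -382$)
$u{\left(Y,N \right)} = 81$ ($u{\left(Y,N \right)} = \left(3 + 6\right)^{2} = 9^{2} = 81$)
$\sqrt{m{\left(-88,176 \right)} + u{\left(Z,78 \right)}} = \sqrt{80 + 81} = \sqrt{161}$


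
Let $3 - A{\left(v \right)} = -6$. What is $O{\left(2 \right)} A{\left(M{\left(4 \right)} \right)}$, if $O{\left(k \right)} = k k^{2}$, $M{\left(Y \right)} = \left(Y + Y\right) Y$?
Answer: $72$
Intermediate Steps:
$M{\left(Y \right)} = 2 Y^{2}$ ($M{\left(Y \right)} = 2 Y Y = 2 Y^{2}$)
$O{\left(k \right)} = k^{3}$
$A{\left(v \right)} = 9$ ($A{\left(v \right)} = 3 - -6 = 3 + 6 = 9$)
$O{\left(2 \right)} A{\left(M{\left(4 \right)} \right)} = 2^{3} \cdot 9 = 8 \cdot 9 = 72$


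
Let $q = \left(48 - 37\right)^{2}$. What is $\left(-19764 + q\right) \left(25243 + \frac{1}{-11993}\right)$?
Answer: $- \frac{5946708030614}{11993} \approx -4.9585 \cdot 10^{8}$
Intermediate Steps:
$q = 121$ ($q = 11^{2} = 121$)
$\left(-19764 + q\right) \left(25243 + \frac{1}{-11993}\right) = \left(-19764 + 121\right) \left(25243 + \frac{1}{-11993}\right) = - 19643 \left(25243 - \frac{1}{11993}\right) = \left(-19643\right) \frac{302739298}{11993} = - \frac{5946708030614}{11993}$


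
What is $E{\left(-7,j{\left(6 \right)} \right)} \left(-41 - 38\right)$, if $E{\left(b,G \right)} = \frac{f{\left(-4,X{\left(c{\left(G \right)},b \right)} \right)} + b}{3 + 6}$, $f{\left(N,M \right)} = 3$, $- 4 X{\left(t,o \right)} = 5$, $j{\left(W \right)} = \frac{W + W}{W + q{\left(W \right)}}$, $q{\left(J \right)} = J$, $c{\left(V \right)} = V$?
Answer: $\frac{316}{9} \approx 35.111$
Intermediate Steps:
$j{\left(W \right)} = 1$ ($j{\left(W \right)} = \frac{W + W}{W + W} = \frac{2 W}{2 W} = 2 W \frac{1}{2 W} = 1$)
$X{\left(t,o \right)} = - \frac{5}{4}$ ($X{\left(t,o \right)} = \left(- \frac{1}{4}\right) 5 = - \frac{5}{4}$)
$E{\left(b,G \right)} = \frac{1}{3} + \frac{b}{9}$ ($E{\left(b,G \right)} = \frac{3 + b}{3 + 6} = \frac{3 + b}{9} = \left(3 + b\right) \frac{1}{9} = \frac{1}{3} + \frac{b}{9}$)
$E{\left(-7,j{\left(6 \right)} \right)} \left(-41 - 38\right) = \left(\frac{1}{3} + \frac{1}{9} \left(-7\right)\right) \left(-41 - 38\right) = \left(\frac{1}{3} - \frac{7}{9}\right) \left(-79\right) = \left(- \frac{4}{9}\right) \left(-79\right) = \frac{316}{9}$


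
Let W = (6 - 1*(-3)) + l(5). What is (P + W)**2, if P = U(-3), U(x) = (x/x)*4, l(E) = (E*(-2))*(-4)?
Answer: 2809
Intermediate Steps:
l(E) = 8*E (l(E) = -2*E*(-4) = 8*E)
U(x) = 4 (U(x) = 1*4 = 4)
W = 49 (W = (6 - 1*(-3)) + 8*5 = (6 + 3) + 40 = 9 + 40 = 49)
P = 4
(P + W)**2 = (4 + 49)**2 = 53**2 = 2809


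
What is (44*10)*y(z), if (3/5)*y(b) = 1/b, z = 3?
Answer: 2200/9 ≈ 244.44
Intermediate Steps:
y(b) = 5/(3*b) (y(b) = 5*(1/b)/3 = 5/(3*b))
(44*10)*y(z) = (44*10)*((5/3)/3) = 440*((5/3)*(1/3)) = 440*(5/9) = 2200/9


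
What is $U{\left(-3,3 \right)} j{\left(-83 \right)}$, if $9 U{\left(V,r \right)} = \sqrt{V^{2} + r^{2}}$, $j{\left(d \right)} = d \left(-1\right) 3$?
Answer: $83 \sqrt{2} \approx 117.38$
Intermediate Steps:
$j{\left(d \right)} = - 3 d$ ($j{\left(d \right)} = - d 3 = - 3 d$)
$U{\left(V,r \right)} = \frac{\sqrt{V^{2} + r^{2}}}{9}$
$U{\left(-3,3 \right)} j{\left(-83 \right)} = \frac{\sqrt{\left(-3\right)^{2} + 3^{2}}}{9} \left(\left(-3\right) \left(-83\right)\right) = \frac{\sqrt{9 + 9}}{9} \cdot 249 = \frac{\sqrt{18}}{9} \cdot 249 = \frac{3 \sqrt{2}}{9} \cdot 249 = \frac{\sqrt{2}}{3} \cdot 249 = 83 \sqrt{2}$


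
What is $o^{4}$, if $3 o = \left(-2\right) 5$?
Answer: $\frac{10000}{81} \approx 123.46$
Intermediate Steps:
$o = - \frac{10}{3}$ ($o = \frac{\left(-2\right) 5}{3} = \frac{1}{3} \left(-10\right) = - \frac{10}{3} \approx -3.3333$)
$o^{4} = \left(- \frac{10}{3}\right)^{4} = \frac{10000}{81}$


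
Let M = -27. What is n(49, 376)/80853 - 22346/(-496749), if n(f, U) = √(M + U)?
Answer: 22346/496749 + √349/80853 ≈ 0.045216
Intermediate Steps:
n(f, U) = √(-27 + U)
n(49, 376)/80853 - 22346/(-496749) = √(-27 + 376)/80853 - 22346/(-496749) = √349*(1/80853) - 22346*(-1/496749) = √349/80853 + 22346/496749 = 22346/496749 + √349/80853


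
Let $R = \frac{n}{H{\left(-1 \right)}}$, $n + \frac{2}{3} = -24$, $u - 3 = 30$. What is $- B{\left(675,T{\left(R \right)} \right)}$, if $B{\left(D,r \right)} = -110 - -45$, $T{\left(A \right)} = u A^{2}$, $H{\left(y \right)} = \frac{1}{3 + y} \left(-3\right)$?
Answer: $65$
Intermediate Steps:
$u = 33$ ($u = 3 + 30 = 33$)
$H{\left(y \right)} = - \frac{3}{3 + y}$
$n = - \frac{74}{3}$ ($n = - \frac{2}{3} - 24 = - \frac{74}{3} \approx -24.667$)
$R = \frac{148}{9}$ ($R = - \frac{74}{3 \left(- \frac{3}{3 - 1}\right)} = - \frac{74}{3 \left(- \frac{3}{2}\right)} = \left(- \frac{74}{3}\right) \left(- \frac{2}{3}\right) = \frac{148}{9} \approx 16.444$)
$T{\left(A \right)} = 33 A^{2}$
$B{\left(D,r \right)} = -65$ ($B{\left(D,r \right)} = -110 + 45 = -65$)
$- B{\left(675,T{\left(R \right)} \right)} = \left(-1\right) \left(-65\right) = 65$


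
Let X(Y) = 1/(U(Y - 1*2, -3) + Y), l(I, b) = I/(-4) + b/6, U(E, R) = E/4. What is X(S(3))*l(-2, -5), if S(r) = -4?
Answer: 2/33 ≈ 0.060606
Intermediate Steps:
U(E, R) = E/4 (U(E, R) = E*(1/4) = E/4)
l(I, b) = -I/4 + b/6 (l(I, b) = I*(-1/4) + b*(1/6) = -I/4 + b/6)
X(Y) = 1/(-1/2 + 5*Y/4) (X(Y) = 1/((Y - 1*2)/4 + Y) = 1/((Y - 2)/4 + Y) = 1/((-2 + Y)/4 + Y) = 1/((-1/2 + Y/4) + Y) = 1/(-1/2 + 5*Y/4))
X(S(3))*l(-2, -5) = (4/(-2 + 5*(-4)))*(-1/4*(-2) + (1/6)*(-5)) = (4/(-2 - 20))*(1/2 - 5/6) = (4/(-22))*(-1/3) = (4*(-1/22))*(-1/3) = -2/11*(-1/3) = 2/33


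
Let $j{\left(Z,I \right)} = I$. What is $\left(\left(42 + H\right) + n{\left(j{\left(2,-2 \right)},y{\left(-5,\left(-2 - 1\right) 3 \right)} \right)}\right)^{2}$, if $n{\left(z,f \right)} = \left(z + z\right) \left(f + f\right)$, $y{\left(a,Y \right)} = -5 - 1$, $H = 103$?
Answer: $37249$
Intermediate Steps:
$y{\left(a,Y \right)} = -6$ ($y{\left(a,Y \right)} = -5 - 1 = -6$)
$n{\left(z,f \right)} = 4 f z$ ($n{\left(z,f \right)} = 2 z 2 f = 4 f z$)
$\left(\left(42 + H\right) + n{\left(j{\left(2,-2 \right)},y{\left(-5,\left(-2 - 1\right) 3 \right)} \right)}\right)^{2} = \left(\left(42 + 103\right) + 4 \left(-6\right) \left(-2\right)\right)^{2} = \left(145 + 48\right)^{2} = 193^{2} = 37249$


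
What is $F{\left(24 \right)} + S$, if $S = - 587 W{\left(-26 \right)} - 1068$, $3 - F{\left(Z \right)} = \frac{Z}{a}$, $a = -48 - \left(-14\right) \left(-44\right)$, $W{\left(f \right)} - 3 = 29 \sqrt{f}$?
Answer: $- \frac{234555}{83} - 17023 i \sqrt{26} \approx -2826.0 - 86801.0 i$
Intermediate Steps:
$W{\left(f \right)} = 3 + 29 \sqrt{f}$
$a = -664$ ($a = -48 - 616 = -664$)
$F{\left(Z \right)} = 3 + \frac{Z}{664}$ ($F{\left(Z \right)} = 3 - \frac{Z}{-664} = 3 - Z \left(- \frac{1}{664}\right) = 3 - - \frac{Z}{664} = 3 + \frac{Z}{664}$)
$S = -2829 - 17023 i \sqrt{26}$ ($S = - 587 \left(3 + 29 \sqrt{-26}\right) - 1068 = - 587 \left(3 + 29 i \sqrt{26}\right) - 1068 = \left(-1761 - 17023 i \sqrt{26}\right) - 1068 = -2829 - 17023 i \sqrt{26} \approx -2829.0 - 86801.0 i$)
$F{\left(24 \right)} + S = \left(3 + \frac{1}{664} \cdot 24\right) - \left(2829 + 17023 i \sqrt{26}\right) = \left(3 + \frac{3}{83}\right) - \left(2829 + 17023 i \sqrt{26}\right) = \frac{252}{83} - \left(2829 + 17023 i \sqrt{26}\right) = - \frac{234555}{83} - 17023 i \sqrt{26}$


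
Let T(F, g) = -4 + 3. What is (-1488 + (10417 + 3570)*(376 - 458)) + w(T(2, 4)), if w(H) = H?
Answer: -1148423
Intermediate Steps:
T(F, g) = -1
(-1488 + (10417 + 3570)*(376 - 458)) + w(T(2, 4)) = (-1488 + (10417 + 3570)*(376 - 458)) - 1 = (-1488 + 13987*(-82)) - 1 = (-1488 - 1146934) - 1 = -1148422 - 1 = -1148423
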